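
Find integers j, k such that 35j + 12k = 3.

Step 1: Check solvability.
gcd(35, 12) = 1
Since 1 divides 3, solutions exist.

Step 2: Apply extended Euclidean algorithm to find gcd.
We find integers such that 35*x0 + 12*y0 = 1

Step 3: Scale the particular solution.
Multiply by 3/1 = 3:
j = -3, k = 9

Step 4: Verify.
35*(-3) + 12*(9) = 3 = 3 ✓

j = -3, k = 9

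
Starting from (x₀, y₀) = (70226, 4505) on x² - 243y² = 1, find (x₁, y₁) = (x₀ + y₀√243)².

Solutions to x² - Dy² = 1 are generated by powers of (x₀ + y₀√D).
The next solution satisfies x₁ + y₁√243 = (x₀ + y₀√243)², giving:
x₁ = x₀² + 243y₀² = 70226² + 243·4505² = 4931691076 + 4931691075 = 9863382151
y₁ = 2x₀y₀ = 2·70226·4505 = 632736260

Verify: 9863382151² - 243·632736260² = 97286307456665386801 - 97286307456665386800 = 1 ✓

x = 9863382151, y = 632736260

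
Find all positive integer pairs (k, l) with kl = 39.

The positive divisors of 39 are: 1, 3, 13, 39.
Each divisor d gives the pair (d, 39/d):
(1, 39), (3, 13), (13, 3), (39, 1)

(1, 39), (3, 13), (13, 3), (39, 1)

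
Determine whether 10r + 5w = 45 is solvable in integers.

Step 1: Compute gcd(10, 5).
gcd(10, 5) = 5

Step 2: Check divisibility.
Does 5 divide 45? 45 = 5 x 9, so yes.

By the theorem on linear Diophantine equations, 10r + 5w = 45 has integer solutions if and only if gcd(10, 5) divides 45. Since 5 | 45, solutions exist.

Yes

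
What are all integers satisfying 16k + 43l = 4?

Step 1: Compute gcd(16, 43) = 1.
Since 1 divides 4, solutions exist.

Step 2: Find a particular solution using extended Euclidean algorithm.
We get k₀ = -32, l₀ = 12.
Check: 16*-32 + 43*12 = 4 = 4 ✓

Step 3: Write the general solution.
k = -32 + (43/1)t = -32 + 43t
l = 12 - (16/1)t = 12 - 16t
for any integer t.

k = -32 + 43t, l = 12 - 16t for integer t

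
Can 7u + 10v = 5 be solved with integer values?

Step 1: Compute gcd(7, 10).
gcd(7, 10) = 1

Step 2: Check divisibility.
Does 1 divide 5? 5 = 1 x 5, so yes.

By the theorem on linear Diophantine equations, 7u + 10v = 5 has integer solutions if and only if gcd(7, 10) divides 5. Since 1 | 5, solutions exist.

Yes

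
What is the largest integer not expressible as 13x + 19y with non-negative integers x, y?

For two coprime denominations a and b, the Frobenius number (largest value not representable as a non-negative combination) is ab - a - b.
Here gcd(13, 19) = 1, so they are coprime.
F(13, 19) = 13·19 - 13 - 19 = 247 - 32 = 215

215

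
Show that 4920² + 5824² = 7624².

Compute a² + b² = 4920² + 5824² = 24206400 + 33918976 = 58125376
Compute c² = 7624² = 58125376
Since 58125376 = 58125376, confirmed.

Yes, it is a Pythagorean triple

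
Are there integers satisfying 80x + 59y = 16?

Step 1: Compute gcd(80, 59).
gcd(80, 59) = 1

Step 2: Check divisibility.
Does 1 divide 16? 16 = 1 x 16, so yes.

By the theorem on linear Diophantine equations, 80x + 59y = 16 has integer solutions if and only if gcd(80, 59) divides 16. Since 1 | 16, solutions exist.

Yes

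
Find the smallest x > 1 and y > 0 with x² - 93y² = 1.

We seek the smallest positive integers (x, y) with x² - 93y² = 1, i.e., x² = 93y² + 1.
Try successive y values:
y = 1: x² = 93·1² + 1 = 94, not a perfect square
y = 2: x² = 93·2² + 1 = 373, not a perfect square
y = 3: x² = 93·3² + 1 = 838, not a perfect square
... continuing the search (or via continued fractions) ...
y = 1260: x² = 93·1260² + 1 = 147646801, x = 12151 ✓

Verify: 12151² - 93·1260² = 147646801 - 147646800 = 1 ✓

x = 12151, y = 1260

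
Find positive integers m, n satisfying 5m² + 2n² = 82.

Try small values of m and check whether (82 - 5m²)/2 is a perfect square.
m = 4: 5·4² = 80, so 2n² = 82 - 80 = 2, giving n² = 1, n = 1.
Check: 5·4² + 2·1² = 80 + 2 = 82 ✓

m = 4, n = 1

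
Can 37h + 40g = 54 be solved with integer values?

Step 1: Compute gcd(37, 40).
gcd(37, 40) = 1

Step 2: Check divisibility.
Does 1 divide 54? 54 = 1 x 54, so yes.

By the theorem on linear Diophantine equations, 37h + 40g = 54 has integer solutions if and only if gcd(37, 40) divides 54. Since 1 | 54, solutions exist.

Yes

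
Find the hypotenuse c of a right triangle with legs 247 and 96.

c² = a² + b² = 247² + 96² = 61009 + 9216 = 70225
c = 265

265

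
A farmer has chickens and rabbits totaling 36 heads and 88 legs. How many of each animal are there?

Let c = chickens, r = rabbits.
Heads: c + r = 36
Legs: 2c + 4r = 88
From the first equation, c = 36 - r. Substitute:
2(36 - r) + 4r = 88
72 + 2r = 88
r = (88 - 72)/2 = 8
c = 36 - 8 = 28

Chickens: 28, Rabbits: 8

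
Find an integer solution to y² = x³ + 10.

Try small integer x values and check whether x³ + 10 is a perfect square.
x = -1: x³ + 10 = -1³ + 10 = -1 + 10 = 9
Is 9 a perfect square? 3² = 9 ✓
So (x, y) = (-1, 3) is a solution.

x = -1, y = 3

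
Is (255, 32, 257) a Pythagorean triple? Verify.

Compute a² + b² = 255² + 32² = 65025 + 1024 = 66049
Compute c² = 257² = 66049
Since 66049 = 66049, confirmed.

Yes, it is a Pythagorean triple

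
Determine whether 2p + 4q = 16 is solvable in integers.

Step 1: Compute gcd(2, 4).
gcd(2, 4) = 2

Step 2: Check divisibility.
Does 2 divide 16? 16 = 2 x 8, so yes.

By the theorem on linear Diophantine equations, 2p + 4q = 16 has integer solutions if and only if gcd(2, 4) divides 16. Since 2 | 16, solutions exist.

Yes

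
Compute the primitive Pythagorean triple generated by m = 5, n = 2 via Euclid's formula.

a = m² - n² = 25 - 4 = 21
b = 2mn = 2·5·2 = 20
c = m² + n² = 25 + 4 = 29
Verify: 21² + 20² = 441 + 400 = 841 = 29² ✓

(21, 20, 29)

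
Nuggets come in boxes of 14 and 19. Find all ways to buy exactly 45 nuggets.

We need non-negative integers (x, y) with 14x + 19y = 45.
For each x in 0..3, check if 45 - 14x is a non-negative multiple of 19.
No x yields an integer y ≥ 0.

No solution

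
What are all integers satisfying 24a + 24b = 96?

Step 1: Compute gcd(24, 24) = 24.
Since 24 divides 96, solutions exist.

Step 2: Find a particular solution using extended Euclidean algorithm.
We get a₀ = 0, b₀ = 4.
Check: 24*0 + 24*4 = 96 = 96 ✓

Step 3: Write the general solution.
a = 0 + (24/24)t = 0 + 1t
b = 4 - (24/24)t = 4 - 1t
for any integer t.

a = 0 + 1t, b = 4 - 1t for integer t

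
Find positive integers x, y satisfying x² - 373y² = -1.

We need x² = 373y² - 1. Try successive y:
y = 1: x² = 373·1² - 1 = 372, not a perfect square
y = 2: x² = 373·2² - 1 = 1491, not a perfect square
y = 3: x² = 373·3² - 1 = 3356, not a perfect square
...
y = 265: x² = 373·265² - 1 = 26193924 = 5118² ✓
Check: 5118² - 373·265² = 26193924 - 26193925 = -1 ✓

x = 5118, y = 265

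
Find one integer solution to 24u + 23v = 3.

Step 1: Check solvability.
gcd(24, 23) = 1
Since 1 divides 3, solutions exist.

Step 2: Apply extended Euclidean algorithm to find gcd.
We find integers such that 24*x0 + 23*y0 = 1

Step 3: Scale the particular solution.
Multiply by 3/1 = 3:
u = 3, v = -3

Step 4: Verify.
24*(3) + 23*(-3) = 3 = 3 ✓

u = 3, v = -3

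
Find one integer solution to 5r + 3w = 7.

Step 1: Check solvability.
gcd(5, 3) = 1
Since 1 divides 7, solutions exist.

Step 2: Apply extended Euclidean algorithm to find gcd.
We find integers such that 5*x0 + 3*y0 = 1

Step 3: Scale the particular solution.
Multiply by 7/1 = 7:
r = -7, w = 14

Step 4: Verify.
5*(-7) + 3*(14) = 7 = 7 ✓

r = -7, w = 14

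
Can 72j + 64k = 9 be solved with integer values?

Step 1: Compute gcd(72, 64).
gcd(72, 64) = 8

Step 2: Check divisibility.
Does 8 divide 9? 9 = 8 x 1 + 1, so no.

By the theorem on linear Diophantine equations, 72j + 64k = 9 has integer solutions if and only if gcd(72, 64) divides 9. Since 8 does not divide 9, no solutions exist.

No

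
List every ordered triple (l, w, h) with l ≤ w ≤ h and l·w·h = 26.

Iterate l from 1 to ⌊26^(1/3)⌋. For each l dividing 26, iterate w ≥ l with w dividing 26/l, and set h = 26/(l·w).
Triples found (2): (1×1×26), (1×2×13)

(1×1×26), (1×2×13)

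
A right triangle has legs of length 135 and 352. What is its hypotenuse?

c² = a² + b² = 135² + 352² = 18225 + 123904 = 142129
c = 377

377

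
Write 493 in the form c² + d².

We need to find integers c, d > 0 such that c² + d² = 493.
Trying c = 3: d² = 493 - 3² = 493 - 9 = 484
d = 22
Check: 3² + 22² = 9 + 484 = 493 ✓

493 = 3² + 22²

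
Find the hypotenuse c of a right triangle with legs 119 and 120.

c² = a² + b² = 119² + 120² = 14161 + 14400 = 28561
c = sqrt(28561) = 169

169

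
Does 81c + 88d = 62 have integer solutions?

Step 1: Compute gcd(81, 88).
gcd(81, 88) = 1

Step 2: Check divisibility.
Does 1 divide 62? 62 = 1 x 62, so yes.

By the theorem on linear Diophantine equations, 81c + 88d = 62 has integer solutions if and only if gcd(81, 88) divides 62. Since 1 | 62, solutions exist.

Yes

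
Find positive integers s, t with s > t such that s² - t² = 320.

Factor: s² - t² = (s+t)(s-t) = 320.
We need two factors of 320 with the same parity.
Use s+t = 160 and s-t = 2 (product 160·2 = 320).
Adding: 2s = 162, so s = 81.
Subtracting: 2t = 158, so t = 79.
Check: 81² - 79² = 6561 - 6241 = 320 ✓

s = 81, t = 79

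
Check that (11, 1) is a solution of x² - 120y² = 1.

Compute x² = 11² = 121
Compute 120y² = 120·1² = 120·1 = 120
x² - 120y² = 121 - 120 = 1
Since this equals 1, (11, 1) is a solution.

Yes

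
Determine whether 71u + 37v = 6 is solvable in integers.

Step 1: Compute gcd(71, 37).
gcd(71, 37) = 1

Step 2: Check divisibility.
Does 1 divide 6? 6 = 1 x 6, so yes.

By the theorem on linear Diophantine equations, 71u + 37v = 6 has integer solutions if and only if gcd(71, 37) divides 6. Since 1 | 6, solutions exist.

Yes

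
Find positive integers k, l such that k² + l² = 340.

Search for k with 340 - k² a perfect square.
k = 4: 340 - 4² = 340 - 16 = 324 = 18² ✓
So k = 4, l = 18.

k = 4, l = 18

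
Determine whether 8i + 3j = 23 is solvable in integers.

Step 1: Compute gcd(8, 3).
gcd(8, 3) = 1

Step 2: Check divisibility.
Does 1 divide 23? 23 = 1 x 23, so yes.

By the theorem on linear Diophantine equations, 8i + 3j = 23 has integer solutions if and only if gcd(8, 3) divides 23. Since 1 | 23, solutions exist.

Yes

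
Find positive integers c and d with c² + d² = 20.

We need to find integers c, d > 0 such that c² + d² = 20.
Trying c = 2: d² = 20 - 2² = 20 - 4 = 16
d = 4
Check: 2² + 4² = 4 + 16 = 20 ✓

20 = 2² + 4²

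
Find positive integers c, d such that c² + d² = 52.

Search for c with 52 - c² a perfect square.
c = 4: 52 - 4² = 52 - 16 = 36 = 6² ✓
So c = 4, d = 6.

c = 4, d = 6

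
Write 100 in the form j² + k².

We need to find integers j, k > 0 such that j² + k² = 100.
Trying j = 6: k² = 100 - 6² = 100 - 36 = 64
k = 8
Check: 6² + 8² = 36 + 64 = 100 ✓

100 = 6² + 8²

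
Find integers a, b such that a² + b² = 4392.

We need to find integers a, b > 0 such that a² + b² = 4392.
Trying a = 6: b² = 4392 - 6² = 4392 - 36 = 4356
b = 66
Check: 6² + 66² = 36 + 4356 = 4392 ✓

4392 = 6² + 66²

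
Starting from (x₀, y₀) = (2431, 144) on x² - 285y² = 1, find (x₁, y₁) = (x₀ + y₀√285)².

Solutions to x² - Dy² = 1 are generated by powers of (x₀ + y₀√D).
The next solution satisfies x₁ + y₁√285 = (x₀ + y₀√285)², giving:
x₁ = x₀² + 285y₀² = 2431² + 285·144² = 5909761 + 5909760 = 11819521
y₁ = 2x₀y₀ = 2·2431·144 = 700128

Verify: 11819521² - 285·700128² = 139701076669441 - 139701076669440 = 1 ✓

x = 11819521, y = 700128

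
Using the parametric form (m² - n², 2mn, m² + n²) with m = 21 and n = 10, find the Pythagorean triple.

a = m² - n² = 441 - 100 = 341
b = 2mn = 2·21·10 = 420
c = m² + n² = 441 + 100 = 541
Verify: 341² + 420² = 116281 + 176400 = 292681 = 541² ✓

(341, 420, 541)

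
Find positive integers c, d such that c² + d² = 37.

Search for c with 37 - c² a perfect square.
c = 1: 37 - 1² = 37 - 1 = 36 = 6² ✓
So c = 1, d = 6.

c = 1, d = 6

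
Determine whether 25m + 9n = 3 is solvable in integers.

Step 1: Compute gcd(25, 9).
gcd(25, 9) = 1

Step 2: Check divisibility.
Does 1 divide 3? 3 = 1 x 3, so yes.

By the theorem on linear Diophantine equations, 25m + 9n = 3 has integer solutions if and only if gcd(25, 9) divides 3. Since 1 | 3, solutions exist.

Yes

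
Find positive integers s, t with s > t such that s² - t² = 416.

Factor: s² - t² = (s+t)(s-t) = 416.
We need two factors of 416 with the same parity.
Use s+t = 208 and s-t = 2 (product 208·2 = 416).
Adding: 2s = 210, so s = 105.
Subtracting: 2t = 206, so t = 103.
Check: 105² - 103² = 11025 - 10609 = 416 ✓

s = 105, t = 103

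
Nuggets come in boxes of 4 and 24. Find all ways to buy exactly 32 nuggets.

We need non-negative integers (x, y) with 4x + 24y = 32.
For each x in 0..8, check if 32 - 4x is a non-negative multiple of 24.
x = 2: 24y = 24, y = 1 ✓
x = 8: 24y = 0, y = 0 ✓

(2 boxes of 4, 1 boxes of 24), (8 boxes of 4, 0 boxes of 24)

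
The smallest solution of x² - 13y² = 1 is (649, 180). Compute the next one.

Solutions to x² - Dy² = 1 are generated by powers of (x₀ + y₀√D).
The next solution satisfies x₁ + y₁√13 = (x₀ + y₀√13)², giving:
x₁ = x₀² + 13y₀² = 649² + 13·180² = 421201 + 421200 = 842401
y₁ = 2x₀y₀ = 2·649·180 = 233640

Verify: 842401² - 13·233640² = 709639444801 - 709639444800 = 1 ✓

x = 842401, y = 233640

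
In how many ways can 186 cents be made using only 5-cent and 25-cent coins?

We need non-negative integers (x, y) with 5x + 25y = 186.
For each x from 0 to 37, check if (186 - 5x) is a non-negative multiple of 25.
Solutions (x, y): none
Count: 0

0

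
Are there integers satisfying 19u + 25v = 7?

Step 1: Compute gcd(19, 25).
gcd(19, 25) = 1

Step 2: Check divisibility.
Does 1 divide 7? 7 = 1 x 7, so yes.

By the theorem on linear Diophantine equations, 19u + 25v = 7 has integer solutions if and only if gcd(19, 25) divides 7. Since 1 | 7, solutions exist.

Yes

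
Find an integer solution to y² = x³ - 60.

Try small integer x values and check whether x³ - 60 is a perfect square.
x = 4: x³ - 60 = 4³ - 60 = 64 - 60 = 4
Is 4 a perfect square? 2² = 4 ✓
So (x, y) = (4, -2) is a solution.

x = 4, y = -2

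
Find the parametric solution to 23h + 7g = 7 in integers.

Step 1: Compute gcd(23, 7) = 1.
Since 1 divides 7, solutions exist.

Step 2: Find a particular solution using extended Euclidean algorithm.
We get h₀ = -21, g₀ = 70.
Check: 23*-21 + 7*70 = 7 = 7 ✓

Step 3: Write the general solution.
h = -21 + (7/1)t = -21 + 7t
g = 70 - (23/1)t = 70 - 23t
for any integer t.

h = -21 + 7t, g = 70 - 23t for integer t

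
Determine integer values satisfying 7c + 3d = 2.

Step 1: Check solvability.
gcd(7, 3) = 1
Since 1 divides 2, solutions exist.

Step 2: Apply extended Euclidean algorithm to find gcd.
We find integers such that 7*x0 + 3*y0 = 1

Step 3: Scale the particular solution.
Multiply by 2/1 = 2:
c = 2, d = -4

Step 4: Verify.
7*(2) + 3*(-4) = 2 = 2 ✓

c = 2, d = -4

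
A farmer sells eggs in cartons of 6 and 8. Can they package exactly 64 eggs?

We need non-negative a, b with 6a + 8b = 64.
gcd(6, 8) = 2 divides 64.
Try a = 0: 8b = 64 - 0 = 64, so b = 8.
One way: 0 cartons of 6 and 8 cartons of 8.

Yes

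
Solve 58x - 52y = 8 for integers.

Step 1: Check solvability.
gcd(58, 52) = 2
Since 2 divides 8, solutions exist.

Step 2: Apply extended Euclidean algorithm to find gcd.
We find integers such that 58*x0 + 52*y0 = 2

Step 3: Scale the particular solution.
Multiply by 8/2 = 4:
x = 36, y = 40

Step 4: Verify.
58*(36) - 52*(40) = 8 = 8 ✓

x = 36, y = 40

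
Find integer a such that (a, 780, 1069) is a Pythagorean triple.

a² = c² - b² = 1069² - 780² = 1142761 - 608400 = 534361
a = sqrt(534361) = 731

731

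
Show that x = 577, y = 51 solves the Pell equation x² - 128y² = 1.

Compute x² = 577² = 332929
Compute 128y² = 128·51² = 128·2601 = 332928
x² - 128y² = 332929 - 332928 = 1
Since this equals 1, (577, 51) is a solution.

Yes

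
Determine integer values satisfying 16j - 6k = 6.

Step 1: Check solvability.
gcd(16, 6) = 2
Since 2 divides 6, solutions exist.

Step 2: Apply extended Euclidean algorithm to find gcd.
We find integers such that 16*x0 + 6*y0 = 2

Step 3: Scale the particular solution.
Multiply by 6/2 = 3:
j = -3, k = -9

Step 4: Verify.
16*(-3) - 6*(-9) = 6 = 6 ✓

j = -3, k = -9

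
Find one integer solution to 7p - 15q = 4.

Step 1: Check solvability.
gcd(7, 15) = 1
Since 1 divides 4, solutions exist.

Step 2: Apply extended Euclidean algorithm to find gcd.
We find integers such that 7*x0 + 15*y0 = 1

Step 3: Scale the particular solution.
Multiply by 4/1 = 4:
p = -8, q = -4

Step 4: Verify.
7*(-8) - 15*(-4) = 4 = 4 ✓

p = -8, q = -4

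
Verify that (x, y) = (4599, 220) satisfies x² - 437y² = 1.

Compute x² = 4599² = 21150801
Compute 437y² = 437·220² = 437·48400 = 21150800
x² - 437y² = 21150801 - 21150800 = 1
Since this equals 1, (4599, 220) is a solution.

Yes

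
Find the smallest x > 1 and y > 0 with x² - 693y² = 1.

We seek the smallest positive integers (x, y) with x² - 693y² = 1, i.e., x² = 693y² + 1.
Try successive y values:
y = 1: x² = 693·1² + 1 = 694, not a perfect square
y = 2: x² = 693·2² + 1 = 2773, not a perfect square
y = 3: x² = 693·3² + 1 = 6238, not a perfect square
... continuing the search (or via continued fractions) ...
y = 9360: x² = 693·9360² + 1 = 60713452801, x = 246401 ✓

Verify: 246401² - 693·9360² = 60713452801 - 60713452800 = 1 ✓

x = 246401, y = 9360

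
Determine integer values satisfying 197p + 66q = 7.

Step 1: Check solvability.
gcd(197, 66) = 1
Since 1 divides 7, solutions exist.

Step 2: Apply extended Euclidean algorithm to find gcd.
We find integers such that 197*x0 + 66*y0 = 1

Step 3: Scale the particular solution.
Multiply by 7/1 = 7:
p = -7, q = 21

Step 4: Verify.
197*(-7) + 66*(21) = 7 = 7 ✓

p = -7, q = 21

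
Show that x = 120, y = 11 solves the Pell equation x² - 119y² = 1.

Compute x² = 120² = 14400
Compute 119y² = 119·11² = 119·121 = 14399
x² - 119y² = 14400 - 14399 = 1
Since this equals 1, (120, 11) is a solution.

Yes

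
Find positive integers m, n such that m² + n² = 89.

Search for m with 89 - m² a perfect square.
m = 5: 89 - 5² = 89 - 25 = 64 = 8² ✓
So m = 5, n = 8.

m = 5, n = 8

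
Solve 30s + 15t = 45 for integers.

Step 1: Check solvability.
gcd(30, 15) = 15
Since 15 divides 45, solutions exist.

Step 2: Apply extended Euclidean algorithm to find gcd.
We find integers such that 30*x0 + 15*y0 = 15

Step 3: Scale the particular solution.
Multiply by 45/15 = 3:
s = 0, t = 3

Step 4: Verify.
30*(0) + 15*(3) = 45 = 45 ✓

s = 0, t = 3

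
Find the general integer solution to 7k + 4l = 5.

Step 1: Compute gcd(7, 4) = 1.
Since 1 divides 5, solutions exist.

Step 2: Find a particular solution using extended Euclidean algorithm.
We get k₀ = -5, l₀ = 10.
Check: 7*-5 + 4*10 = 5 = 5 ✓

Step 3: Write the general solution.
k = -5 + (4/1)t = -5 + 4t
l = 10 - (7/1)t = 10 - 7t
for any integer t.

k = -5 + 4t, l = 10 - 7t for integer t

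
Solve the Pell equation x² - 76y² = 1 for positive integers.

We seek the smallest positive integers (x, y) with x² - 76y² = 1, i.e., x² = 76y² + 1.
Try successive y values:
y = 1: x² = 76·1² + 1 = 77, not a perfect square
y = 2: x² = 76·2² + 1 = 305, not a perfect square
y = 3: x² = 76·3² + 1 = 685, not a perfect square
... continuing the search (or via continued fractions) ...
y = 6630: x² = 76·6630² + 1 = 3340724401, x = 57799 ✓

Verify: 57799² - 76·6630² = 3340724401 - 3340724400 = 1 ✓

x = 57799, y = 6630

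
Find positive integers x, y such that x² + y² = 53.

Search for x with 53 - x² a perfect square.
x = 2: 53 - 2² = 53 - 4 = 49 = 7² ✓
So x = 2, y = 7.

x = 2, y = 7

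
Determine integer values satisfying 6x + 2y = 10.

Step 1: Check solvability.
gcd(6, 2) = 2
Since 2 divides 10, solutions exist.

Step 2: Apply extended Euclidean algorithm to find gcd.
We find integers such that 6*x0 + 2*y0 = 2

Step 3: Scale the particular solution.
Multiply by 10/2 = 5:
x = 0, y = 5

Step 4: Verify.
6*(0) + 2*(5) = 10 = 10 ✓

x = 0, y = 5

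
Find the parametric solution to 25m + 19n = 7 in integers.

Step 1: Compute gcd(25, 19) = 1.
Since 1 divides 7, solutions exist.

Step 2: Find a particular solution using extended Euclidean algorithm.
We get m₀ = -21, n₀ = 28.
Check: 25*-21 + 19*28 = 7 = 7 ✓

Step 3: Write the general solution.
m = -21 + (19/1)t = -21 + 19t
n = 28 - (25/1)t = 28 - 25t
for any integer t.

m = -21 + 19t, n = 28 - 25t for integer t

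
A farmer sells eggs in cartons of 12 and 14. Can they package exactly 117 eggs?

We need non-negative a, b with 12a + 14b = 117.
gcd(12, 14) = 2, and 2 does not divide 117.
No integer solutions exist.

No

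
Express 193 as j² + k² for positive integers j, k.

We need to find integers j, k > 0 such that j² + k² = 193.
Trying j = 7: k² = 193 - 7² = 193 - 49 = 144
k = 12
Check: 7² + 12² = 49 + 144 = 193 ✓

193 = 7² + 12²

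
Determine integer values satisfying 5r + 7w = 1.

Step 1: Check solvability.
gcd(5, 7) = 1
Since 1 divides 1, solutions exist.

Step 2: Apply extended Euclidean algorithm to find gcd.
We find integers such that 5*x0 + 7*y0 = 1

Step 3: Scale the particular solution.
Multiply by 1/1 = 1:
r = 3, w = -2

Step 4: Verify.
5*(3) + 7*(-2) = 1 = 1 ✓

r = 3, w = -2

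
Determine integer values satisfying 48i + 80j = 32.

Step 1: Check solvability.
gcd(48, 80) = 16
Since 16 divides 32, solutions exist.

Step 2: Apply extended Euclidean algorithm to find gcd.
We find integers such that 48*x0 + 80*y0 = 16

Step 3: Scale the particular solution.
Multiply by 32/16 = 2:
i = 4, j = -2

Step 4: Verify.
48*(4) + 80*(-2) = 32 = 32 ✓

i = 4, j = -2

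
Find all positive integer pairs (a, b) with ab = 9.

The positive divisors of 9 are: 1, 3, 9.
Each divisor d gives the pair (d, 9/d):
(1, 9), (3, 3), (9, 1)

(1, 9), (3, 3), (9, 1)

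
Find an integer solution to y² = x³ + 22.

Try small integer x values and check whether x³ + 22 is a perfect square.
x = 3: x³ + 22 = 3³ + 22 = 27 + 22 = 49
Is 49 a perfect square? 7² = 49 ✓
So (x, y) = (3, -7) is a solution.

x = 3, y = -7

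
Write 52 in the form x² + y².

We need to find integers x, y > 0 such that x² + y² = 52.
Trying x = 4: y² = 52 - 4² = 52 - 16 = 36
y = 6
Check: 4² + 6² = 16 + 36 = 52 ✓

52 = 4² + 6²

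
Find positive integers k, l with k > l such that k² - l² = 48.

Factor: k² - l² = (k+l)(k-l) = 48.
We need two factors of 48 with the same parity.
Use k+l = 24 and k-l = 2 (product 24·2 = 48).
Adding: 2k = 26, so k = 13.
Subtracting: 2l = 22, so l = 11.
Check: 13² - 11² = 169 - 121 = 48 ✓

k = 13, l = 11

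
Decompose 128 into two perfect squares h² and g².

We need to find integers h, g > 0 such that h² + g² = 128.
Trying h = 8: g² = 128 - 8² = 128 - 64 = 64
g = 8
Check: 8² + 8² = 64 + 64 = 128 ✓

128 = 8² + 8²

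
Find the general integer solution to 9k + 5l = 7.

Step 1: Compute gcd(9, 5) = 1.
Since 1 divides 7, solutions exist.

Step 2: Find a particular solution using extended Euclidean algorithm.
We get k₀ = -7, l₀ = 14.
Check: 9*-7 + 5*14 = 7 = 7 ✓

Step 3: Write the general solution.
k = -7 + (5/1)t = -7 + 5t
l = 14 - (9/1)t = 14 - 9t
for any integer t.

k = -7 + 5t, l = 14 - 9t for integer t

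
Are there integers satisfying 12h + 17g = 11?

Step 1: Compute gcd(12, 17).
gcd(12, 17) = 1

Step 2: Check divisibility.
Does 1 divide 11? 11 = 1 x 11, so yes.

By the theorem on linear Diophantine equations, 12h + 17g = 11 has integer solutions if and only if gcd(12, 17) divides 11. Since 1 | 11, solutions exist.

Yes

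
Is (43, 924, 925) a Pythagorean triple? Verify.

Compute a² + b² = 43² + 924² = 1849 + 853776 = 855625
Compute c² = 925² = 855625
Since 855625 = 855625, confirmed.

Yes, it is a Pythagorean triple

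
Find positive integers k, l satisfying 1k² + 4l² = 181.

Try small values of k and check whether (181 - 1k²)/4 is a perfect square.
k = 9: 1·9² = 81, so 4l² = 181 - 81 = 100, giving l² = 25, l = 5.
Check: 1·9² + 4·5² = 81 + 100 = 181 ✓

k = 9, l = 5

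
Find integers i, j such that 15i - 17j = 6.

Step 1: Check solvability.
gcd(15, 17) = 1
Since 1 divides 6, solutions exist.

Step 2: Apply extended Euclidean algorithm to find gcd.
We find integers such that 15*x0 + 17*y0 = 1

Step 3: Scale the particular solution.
Multiply by 6/1 = 6:
i = 48, j = 42

Step 4: Verify.
15*(48) - 17*(42) = 6 = 6 ✓

i = 48, j = 42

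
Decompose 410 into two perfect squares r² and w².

We need to find integers r, w > 0 such that r² + w² = 410.
Trying r = 7: w² = 410 - 7² = 410 - 49 = 361
w = 19
Check: 7² + 19² = 49 + 361 = 410 ✓

410 = 7² + 19²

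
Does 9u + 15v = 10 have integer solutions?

Step 1: Compute gcd(9, 15).
gcd(9, 15) = 3

Step 2: Check divisibility.
Does 3 divide 10? 10 = 3 x 3 + 1, so no.

By the theorem on linear Diophantine equations, 9u + 15v = 10 has integer solutions if and only if gcd(9, 15) divides 10. Since 3 does not divide 10, no solutions exist.

No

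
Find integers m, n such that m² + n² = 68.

We need to find integers m, n > 0 such that m² + n² = 68.
Trying m = 2: n² = 68 - 2² = 68 - 4 = 64
n = 8
Check: 2² + 8² = 4 + 64 = 68 ✓

68 = 2² + 8²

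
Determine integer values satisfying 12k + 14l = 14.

Step 1: Check solvability.
gcd(12, 14) = 2
Since 2 divides 14, solutions exist.

Step 2: Apply extended Euclidean algorithm to find gcd.
We find integers such that 12*x0 + 14*y0 = 2

Step 3: Scale the particular solution.
Multiply by 14/2 = 7:
k = -7, l = 7

Step 4: Verify.
12*(-7) + 14*(7) = 14 = 14 ✓

k = -7, l = 7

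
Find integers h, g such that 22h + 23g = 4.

Step 1: Check solvability.
gcd(22, 23) = 1
Since 1 divides 4, solutions exist.

Step 2: Apply extended Euclidean algorithm to find gcd.
We find integers such that 22*x0 + 23*y0 = 1

Step 3: Scale the particular solution.
Multiply by 4/1 = 4:
h = -4, g = 4

Step 4: Verify.
22*(-4) + 23*(4) = 4 = 4 ✓

h = -4, g = 4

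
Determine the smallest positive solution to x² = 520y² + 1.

We seek the smallest positive integers (x, y) with x² - 520y² = 1, i.e., x² = 520y² + 1.
Try successive y values:
y = 1: x² = 520·1² + 1 = 521, not a perfect square
y = 2: x² = 520·2² + 1 = 2081, not a perfect square
y = 3: x² = 520·3² + 1 = 4681, not a perfect square
... continuing the search (or via continued fractions) ...
y = 285: x² = 520·285² + 1 = 42237001, x = 6499 ✓

Verify: 6499² - 520·285² = 42237001 - 42237000 = 1 ✓

x = 6499, y = 285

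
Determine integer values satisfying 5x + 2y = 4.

Step 1: Check solvability.
gcd(5, 2) = 1
Since 1 divides 4, solutions exist.

Step 2: Apply extended Euclidean algorithm to find gcd.
We find integers such that 5*x0 + 2*y0 = 1

Step 3: Scale the particular solution.
Multiply by 4/1 = 4:
x = 4, y = -8

Step 4: Verify.
5*(4) + 2*(-8) = 4 = 4 ✓

x = 4, y = -8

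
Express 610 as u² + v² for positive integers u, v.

We need to find integers u, v > 0 such that u² + v² = 610.
Trying u = 9: v² = 610 - 9² = 610 - 81 = 529
v = 23
Check: 9² + 23² = 81 + 529 = 610 ✓

610 = 9² + 23²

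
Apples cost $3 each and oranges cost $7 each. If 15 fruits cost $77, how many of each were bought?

Let a = apples, o = oranges.
a + o = 15
3a + 7o = 77
Substitute o = 15 - a:
3a + 7(15 - a) = 77
(3 - 7)a = 77 - 105
-4a = -28
a = 7, o = 15 - 7 = 8

Apples: 7, Oranges: 8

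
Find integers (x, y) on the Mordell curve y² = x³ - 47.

Try small integer x values and check whether x³ - 47 is a perfect square.
x = 6: x³ - 47 = 6³ - 47 = 216 - 47 = 169
Is 169 a perfect square? 13² = 169 ✓
So (x, y) = (6, 13) is a solution.

x = 6, y = 13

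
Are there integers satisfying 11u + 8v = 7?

Step 1: Compute gcd(11, 8).
gcd(11, 8) = 1

Step 2: Check divisibility.
Does 1 divide 7? 7 = 1 x 7, so yes.

By the theorem on linear Diophantine equations, 11u + 8v = 7 has integer solutions if and only if gcd(11, 8) divides 7. Since 1 | 7, solutions exist.

Yes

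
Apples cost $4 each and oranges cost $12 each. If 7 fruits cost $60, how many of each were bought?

Let a = apples, o = oranges.
a + o = 7
4a + 12o = 60
Substitute o = 7 - a:
4a + 12(7 - a) = 60
(4 - 12)a = 60 - 84
-8a = -24
a = 3, o = 7 - 3 = 4

Apples: 3, Oranges: 4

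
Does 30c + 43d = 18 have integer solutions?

Step 1: Compute gcd(30, 43).
gcd(30, 43) = 1

Step 2: Check divisibility.
Does 1 divide 18? 18 = 1 x 18, so yes.

By the theorem on linear Diophantine equations, 30c + 43d = 18 has integer solutions if and only if gcd(30, 43) divides 18. Since 1 | 18, solutions exist.

Yes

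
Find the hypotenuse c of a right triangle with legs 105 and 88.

c² = a² + b² = 105² + 88² = 11025 + 7744 = 18769
c = sqrt(18769) = 137

137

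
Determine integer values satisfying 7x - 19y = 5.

Step 1: Check solvability.
gcd(7, 19) = 1
Since 1 divides 5, solutions exist.

Step 2: Apply extended Euclidean algorithm to find gcd.
We find integers such that 7*x0 + 19*y0 = 1

Step 3: Scale the particular solution.
Multiply by 5/1 = 5:
x = -40, y = -15

Step 4: Verify.
7*(-40) - 19*(-15) = 5 = 5 ✓

x = -40, y = -15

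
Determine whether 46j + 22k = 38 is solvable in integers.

Step 1: Compute gcd(46, 22).
gcd(46, 22) = 2

Step 2: Check divisibility.
Does 2 divide 38? 38 = 2 x 19, so yes.

By the theorem on linear Diophantine equations, 46j + 22k = 38 has integer solutions if and only if gcd(46, 22) divides 38. Since 2 | 38, solutions exist.

Yes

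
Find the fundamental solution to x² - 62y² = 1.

We seek the smallest positive integers (x, y) with x² - 62y² = 1, i.e., x² = 62y² + 1.
Try successive y values:
y = 1: x² = 62·1² + 1 = 63, not a perfect square
y = 2: x² = 62·2² + 1 = 249, not a perfect square
y = 3: x² = 62·3² + 1 = 559, not a perfect square
... continuing the search (or via continued fractions) ...
y = 8: x² = 62·8² + 1 = 3969, x = 63 ✓

Verify: 63² - 62·8² = 3969 - 3968 = 1 ✓

x = 63, y = 8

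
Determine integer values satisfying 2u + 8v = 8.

Step 1: Check solvability.
gcd(2, 8) = 2
Since 2 divides 8, solutions exist.

Step 2: Apply extended Euclidean algorithm to find gcd.
We find integers such that 2*x0 + 8*y0 = 2

Step 3: Scale the particular solution.
Multiply by 8/2 = 4:
u = 4, v = 0

Step 4: Verify.
2*(4) + 8*(0) = 8 = 8 ✓

u = 4, v = 0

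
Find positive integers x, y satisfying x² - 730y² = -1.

We need x² = 730y² - 1. Try successive y:
y = 1: x² = 730·1² - 1 = 729 = 27² ✓
Check: 27² - 730·1² = 729 - 730 = -1 ✓

x = 27, y = 1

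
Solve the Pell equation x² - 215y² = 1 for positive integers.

We seek the smallest positive integers (x, y) with x² - 215y² = 1, i.e., x² = 215y² + 1.
Try successive y values:
y = 1: x² = 215·1² + 1 = 216, not a perfect square
y = 2: x² = 215·2² + 1 = 861, not a perfect square
y = 3: x² = 215·3² + 1 = 1936, x = 44 ✓

Verify: 44² - 215·3² = 1936 - 1935 = 1 ✓

x = 44, y = 3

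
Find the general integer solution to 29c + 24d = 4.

Step 1: Compute gcd(29, 24) = 1.
Since 1 divides 4, solutions exist.

Step 2: Find a particular solution using extended Euclidean algorithm.
We get c₀ = 20, d₀ = -24.
Check: 29*20 + 24*-24 = 4 = 4 ✓

Step 3: Write the general solution.
c = 20 + (24/1)t = 20 + 24t
d = -24 - (29/1)t = -24 - 29t
for any integer t.

c = 20 + 24t, d = -24 - 29t for integer t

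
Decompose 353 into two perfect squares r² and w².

We need to find integers r, w > 0 such that r² + w² = 353.
Trying r = 8: w² = 353 - 8² = 353 - 64 = 289
w = 17
Check: 8² + 17² = 64 + 289 = 353 ✓

353 = 8² + 17²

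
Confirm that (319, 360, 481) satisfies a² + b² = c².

Compute a² + b² = 319² + 360² = 101761 + 129600 = 231361
Compute c² = 481² = 231361
Since 231361 = 231361, confirmed.

Yes, it is a Pythagorean triple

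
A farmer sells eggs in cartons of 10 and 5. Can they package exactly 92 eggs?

We need non-negative a, b with 10a + 5b = 92.
gcd(10, 5) = 5, and 5 does not divide 92.
No integer solutions exist.

No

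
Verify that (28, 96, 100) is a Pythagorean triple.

Compute a² + b² = 28² + 96² = 784 + 9216 = 10000
Compute c² = 100² = 10000
Since 10000 = 10000, confirmed.

Yes, it is a Pythagorean triple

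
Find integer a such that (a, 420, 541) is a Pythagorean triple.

a² = c² - b² = 541² - 420² = 292681 - 176400 = 116281
a = sqrt(116281) = 341

341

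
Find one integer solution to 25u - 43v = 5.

Step 1: Check solvability.
gcd(25, 43) = 1
Since 1 divides 5, solutions exist.

Step 2: Apply extended Euclidean algorithm to find gcd.
We find integers such that 25*x0 + 43*y0 = 1

Step 3: Scale the particular solution.
Multiply by 5/1 = 5:
u = -60, v = -35

Step 4: Verify.
25*(-60) - 43*(-35) = 5 = 5 ✓

u = -60, v = -35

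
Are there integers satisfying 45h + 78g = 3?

Step 1: Compute gcd(45, 78).
gcd(45, 78) = 3

Step 2: Check divisibility.
Does 3 divide 3? 3 = 3 x 1, so yes.

By the theorem on linear Diophantine equations, 45h + 78g = 3 has integer solutions if and only if gcd(45, 78) divides 3. Since 3 | 3, solutions exist.

Yes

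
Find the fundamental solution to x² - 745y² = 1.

We seek the smallest positive integers (x, y) with x² - 745y² = 1, i.e., x² = 745y² + 1.
Try successive y values:
y = 1: x² = 745·1² + 1 = 746, not a perfect square
y = 2: x² = 745·2² + 1 = 2981, not a perfect square
y = 3: x² = 745·3² + 1 = 6706, not a perfect square
... continuing the search (or via continued fractions) ...
y = 467820: x² = 745·467820² + 1 = 163047386538001, x = 12769001 ✓

Verify: 12769001² - 745·467820² = 163047386538001 - 163047386538000 = 1 ✓

x = 12769001, y = 467820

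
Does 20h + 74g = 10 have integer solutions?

Step 1: Compute gcd(20, 74).
gcd(20, 74) = 2

Step 2: Check divisibility.
Does 2 divide 10? 10 = 2 x 5, so yes.

By the theorem on linear Diophantine equations, 20h + 74g = 10 has integer solutions if and only if gcd(20, 74) divides 10. Since 2 | 10, solutions exist.

Yes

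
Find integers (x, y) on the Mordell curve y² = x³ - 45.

Try small integer x values and check whether x³ - 45 is a perfect square.
x = 21: x³ - 45 = 21³ - 45 = 9261 - 45 = 9216
Is 9216 a perfect square? 96² = 9216 ✓
So (x, y) = (21, 96) is a solution.

x = 21, y = 96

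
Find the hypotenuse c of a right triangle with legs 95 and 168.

c² = a² + b² = 95² + 168² = 9025 + 28224 = 37249
c = sqrt(37249) = 193

193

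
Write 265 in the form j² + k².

We need to find integers j, k > 0 such that j² + k² = 265.
Trying j = 3: k² = 265 - 3² = 265 - 9 = 256
k = 16
Check: 3² + 16² = 9 + 256 = 265 ✓

265 = 3² + 16²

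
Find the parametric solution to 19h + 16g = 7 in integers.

Step 1: Compute gcd(19, 16) = 1.
Since 1 divides 7, solutions exist.

Step 2: Find a particular solution using extended Euclidean algorithm.
We get h₀ = -35, g₀ = 42.
Check: 19*-35 + 16*42 = 7 = 7 ✓

Step 3: Write the general solution.
h = -35 + (16/1)t = -35 + 16t
g = 42 - (19/1)t = 42 - 19t
for any integer t.

h = -35 + 16t, g = 42 - 19t for integer t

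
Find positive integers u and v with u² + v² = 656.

We need to find integers u, v > 0 such that u² + v² = 656.
Trying u = 16: v² = 656 - 16² = 656 - 256 = 400
v = 20
Check: 16² + 20² = 256 + 400 = 656 ✓

656 = 16² + 20²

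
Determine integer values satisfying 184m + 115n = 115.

Step 1: Check solvability.
gcd(184, 115) = 23
Since 23 divides 115, solutions exist.

Step 2: Apply extended Euclidean algorithm to find gcd.
We find integers such that 184*x0 + 115*y0 = 23

Step 3: Scale the particular solution.
Multiply by 115/23 = 5:
m = 10, n = -15

Step 4: Verify.
184*(10) + 115*(-15) = 115 = 115 ✓

m = 10, n = -15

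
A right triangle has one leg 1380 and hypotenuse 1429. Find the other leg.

a² = c² - b² = 2042041 - 1904400 = 137641
a = 371

371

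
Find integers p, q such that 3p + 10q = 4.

Step 1: Check solvability.
gcd(3, 10) = 1
Since 1 divides 4, solutions exist.

Step 2: Apply extended Euclidean algorithm to find gcd.
We find integers such that 3*x0 + 10*y0 = 1

Step 3: Scale the particular solution.
Multiply by 4/1 = 4:
p = -12, q = 4

Step 4: Verify.
3*(-12) + 10*(4) = 4 = 4 ✓

p = -12, q = 4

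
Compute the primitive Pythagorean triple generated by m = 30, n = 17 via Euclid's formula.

a = m² - n² = 900 - 289 = 611
b = 2mn = 2·30·17 = 1020
c = m² + n² = 900 + 289 = 1189
Verify: 611² + 1020² = 373321 + 1040400 = 1413721 = 1189² ✓

(611, 1020, 1189)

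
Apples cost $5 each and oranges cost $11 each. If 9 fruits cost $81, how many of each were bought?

Let a = apples, o = oranges.
a + o = 9
5a + 11o = 81
Substitute o = 9 - a:
5a + 11(9 - a) = 81
(5 - 11)a = 81 - 99
-6a = -18
a = 3, o = 9 - 3 = 6

Apples: 3, Oranges: 6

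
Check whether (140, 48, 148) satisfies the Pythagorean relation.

Compute a² + b²:
140² + 48² = 19600 + 2304 = 21904
Compute c²:
148² = 21904
Since 21904 = 21904, it is a Pythagorean triple.

Yes, it is a Pythagorean triple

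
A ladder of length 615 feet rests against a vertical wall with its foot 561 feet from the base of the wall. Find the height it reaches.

The ladder, wall, and ground form a right triangle with hypotenuse 615 and one leg 561.
By the Pythagorean theorem: h² = 615² - 561² = 378225 - 314721 = 63504
h = √63504 = 252 feet

252 feet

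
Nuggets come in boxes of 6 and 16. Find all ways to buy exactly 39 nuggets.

We need non-negative integers (x, y) with 6x + 16y = 39.
For each x in 0..6, check if 39 - 6x is a non-negative multiple of 16.
No x yields an integer y ≥ 0.

No solution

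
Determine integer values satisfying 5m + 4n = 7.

Step 1: Check solvability.
gcd(5, 4) = 1
Since 1 divides 7, solutions exist.

Step 2: Apply extended Euclidean algorithm to find gcd.
We find integers such that 5*x0 + 4*y0 = 1

Step 3: Scale the particular solution.
Multiply by 7/1 = 7:
m = 7, n = -7

Step 4: Verify.
5*(7) + 4*(-7) = 7 = 7 ✓

m = 7, n = -7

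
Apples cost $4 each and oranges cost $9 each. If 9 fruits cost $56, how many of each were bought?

Let a = apples, o = oranges.
a + o = 9
4a + 9o = 56
Substitute o = 9 - a:
4a + 9(9 - a) = 56
(4 - 9)a = 56 - 81
-5a = -25
a = 5, o = 9 - 5 = 4

Apples: 5, Oranges: 4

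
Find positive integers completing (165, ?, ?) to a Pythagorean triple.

We need the other leg and hypotenuse such that 165² + x² = c².
Take x = 52, c = 173: 165² + 52² = 27225 + 2704 = 29929 = 173² ✓
Triple: (165, 52, 173)

(165, 52, 173)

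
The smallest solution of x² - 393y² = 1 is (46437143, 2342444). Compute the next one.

Solutions to x² - Dy² = 1 are generated by powers of (x₀ + y₀√D).
The next solution satisfies x₁ + y₁√393 = (x₀ + y₀√393)², giving:
x₁ = x₀² + 393y₀² = 46437143² + 393·2342444² = 2156408250002449 + 2156408250002448 = 4312816500004897
y₁ = 2x₀y₀ = 2·46437143·2342444 = 217552813994984

Verify: 4312816500004897² - 393·217552813994984² = 18600386162714489724801023980609 - 18600386162714489724801023980608 = 1 ✓

x = 4312816500004897, y = 217552813994984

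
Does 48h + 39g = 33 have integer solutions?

Step 1: Compute gcd(48, 39).
gcd(48, 39) = 3

Step 2: Check divisibility.
Does 3 divide 33? 33 = 3 x 11, so yes.

By the theorem on linear Diophantine equations, 48h + 39g = 33 has integer solutions if and only if gcd(48, 39) divides 33. Since 3 | 33, solutions exist.

Yes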